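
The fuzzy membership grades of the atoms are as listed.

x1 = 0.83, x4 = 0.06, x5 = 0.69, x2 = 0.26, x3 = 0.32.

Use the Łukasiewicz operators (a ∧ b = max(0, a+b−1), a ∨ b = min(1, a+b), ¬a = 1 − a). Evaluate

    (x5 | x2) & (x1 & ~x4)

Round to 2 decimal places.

x5 | x2 = min(1, a+b) on (0.69, 0.26) = 0.95
~x4 = 1 − 0.06 = 0.94
x1 & ~x4 = max(0, a+b−1) on (0.83, 0.94) = 0.77
(x5 | x2) & (x1 & ~x4) = max(0, a+b−1) on (0.95, 0.77) = 0.72

0.72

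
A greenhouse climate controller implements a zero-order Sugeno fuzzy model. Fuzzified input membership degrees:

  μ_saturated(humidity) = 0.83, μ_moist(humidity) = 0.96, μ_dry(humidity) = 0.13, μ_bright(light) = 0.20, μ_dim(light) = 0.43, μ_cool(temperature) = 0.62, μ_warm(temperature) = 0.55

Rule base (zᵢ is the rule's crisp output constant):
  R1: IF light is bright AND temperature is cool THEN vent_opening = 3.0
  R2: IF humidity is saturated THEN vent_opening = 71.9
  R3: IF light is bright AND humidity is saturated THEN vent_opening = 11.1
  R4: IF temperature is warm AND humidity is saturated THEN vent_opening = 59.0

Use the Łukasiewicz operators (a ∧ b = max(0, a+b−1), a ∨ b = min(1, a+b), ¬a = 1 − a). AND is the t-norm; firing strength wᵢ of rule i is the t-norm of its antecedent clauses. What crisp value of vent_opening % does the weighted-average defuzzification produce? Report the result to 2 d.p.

R1 (z=3.0): bright=0.20, cool=0.62; AND[max(0, a+b−1)] → w = 0.00
R2 (z=71.9): saturated=0.83 → w = 0.83
R3 (z=11.1): bright=0.20, saturated=0.83; AND[max(0, a+b−1)] → w = 0.03
R4 (z=59.0): warm=0.55, saturated=0.83; AND[max(0, a+b−1)] → w = 0.38
Weighted average = (0.00·3.0 + 0.83·71.9 + 0.03·11.1 + 0.38·59.0) / (0.00 + 0.83 + 0.03 + 0.38)
  = 82.4300 / 1.2400 = 66.48

66.48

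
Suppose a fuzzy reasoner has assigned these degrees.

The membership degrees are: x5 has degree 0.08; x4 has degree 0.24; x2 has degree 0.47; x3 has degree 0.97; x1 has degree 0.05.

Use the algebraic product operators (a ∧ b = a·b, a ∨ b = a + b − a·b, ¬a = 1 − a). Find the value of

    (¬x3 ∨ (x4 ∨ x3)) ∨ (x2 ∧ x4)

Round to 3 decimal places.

¬x3 = 1 − 0.9700 = 0.0300
x4 ∨ x3 = a + b − a·b on (0.2400, 0.9700) = 0.9772
¬x3 ∨ (x4 ∨ x3) = a + b − a·b on (0.0300, 0.9772) = 0.9779
x2 ∧ x4 = a·b on (0.4700, 0.2400) = 0.1128
(¬x3 ∨ (x4 ∨ x3)) ∨ (x2 ∧ x4) = a + b − a·b on (0.9779, 0.1128) = 0.9804

0.980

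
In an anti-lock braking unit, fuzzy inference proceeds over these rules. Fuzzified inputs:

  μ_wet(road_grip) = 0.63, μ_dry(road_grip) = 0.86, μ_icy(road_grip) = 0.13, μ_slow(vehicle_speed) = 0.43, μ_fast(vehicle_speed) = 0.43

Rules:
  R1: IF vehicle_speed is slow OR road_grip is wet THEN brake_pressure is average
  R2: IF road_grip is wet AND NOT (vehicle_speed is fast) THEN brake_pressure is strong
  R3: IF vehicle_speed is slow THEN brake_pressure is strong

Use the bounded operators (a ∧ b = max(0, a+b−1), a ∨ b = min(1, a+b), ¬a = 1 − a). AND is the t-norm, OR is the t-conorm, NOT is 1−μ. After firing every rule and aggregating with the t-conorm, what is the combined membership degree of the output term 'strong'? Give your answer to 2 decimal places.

0.63

R1: slow=0.43, wet=0.63; OR[min(1, a+b)] → w = 1.00
R2: wet=0.63, ¬fast=1−0.43=0.57; AND[max(0, a+b−1)] → w = 0.20
R3: slow=0.43 → w = 0.43
Rules with consequent 'strong': {R2, R3} → strengths 0.20, 0.43
Aggregate via t-conorm [min(1, a+b)]: 0.63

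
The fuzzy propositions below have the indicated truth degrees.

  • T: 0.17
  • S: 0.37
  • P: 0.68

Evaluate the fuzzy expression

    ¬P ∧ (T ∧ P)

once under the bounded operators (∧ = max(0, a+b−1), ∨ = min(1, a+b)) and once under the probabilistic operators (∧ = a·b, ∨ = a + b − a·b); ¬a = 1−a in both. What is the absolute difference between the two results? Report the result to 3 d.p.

Under bounded:
  ¬P = 1 − 0.68 = 0.32
  T ∧ P = max(0, a+b−1) on (0.17, 0.68) = 0.00
  ¬P ∧ (T ∧ P) = max(0, a+b−1) on (0.32, 0.00) = 0.00
  → value = 0.0000
Under probabilistic:
  ¬P = 1 − 0.6800 = 0.3200
  T ∧ P = a·b on (0.1700, 0.6800) = 0.1156
  ¬P ∧ (T ∧ P) = a·b on (0.3200, 0.1156) = 0.0370
  → value = 0.0370
|0.0000 − 0.0370| = 0.037

0.037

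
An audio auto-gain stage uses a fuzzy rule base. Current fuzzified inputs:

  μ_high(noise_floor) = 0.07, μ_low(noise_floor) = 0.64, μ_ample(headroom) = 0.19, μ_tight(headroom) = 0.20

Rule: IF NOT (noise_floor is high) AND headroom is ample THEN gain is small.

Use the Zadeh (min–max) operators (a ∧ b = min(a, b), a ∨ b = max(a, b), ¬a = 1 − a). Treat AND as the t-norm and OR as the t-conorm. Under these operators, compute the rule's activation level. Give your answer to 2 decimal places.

0.19

firing strength: ¬high=1−0.07=0.93, ample=0.19; AND[min(a, b)] → w = 0.19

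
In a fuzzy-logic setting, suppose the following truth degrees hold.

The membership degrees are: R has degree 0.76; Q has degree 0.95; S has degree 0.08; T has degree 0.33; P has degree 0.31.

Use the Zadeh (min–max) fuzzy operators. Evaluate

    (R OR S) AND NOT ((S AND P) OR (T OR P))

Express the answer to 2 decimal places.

R OR S = max(a, b) on (0.76, 0.08) = 0.76
S AND P = min(a, b) on (0.08, 0.31) = 0.08
T OR P = max(a, b) on (0.33, 0.31) = 0.33
(S AND P) OR (T OR P) = max(a, b) on (0.08, 0.33) = 0.33
NOT ((S AND P) OR (T OR P)) = 1 − 0.33 = 0.67
(R OR S) AND NOT ((S AND P) OR (T OR P)) = min(a, b) on (0.76, 0.67) = 0.67

0.67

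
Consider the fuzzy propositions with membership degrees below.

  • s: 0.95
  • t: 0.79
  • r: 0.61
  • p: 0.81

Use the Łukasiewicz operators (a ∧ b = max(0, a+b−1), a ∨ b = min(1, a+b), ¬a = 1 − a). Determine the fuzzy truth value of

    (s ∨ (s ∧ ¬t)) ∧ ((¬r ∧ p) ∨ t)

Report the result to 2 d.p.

¬t = 1 − 0.79 = 0.21
s ∧ ¬t = max(0, a+b−1) on (0.95, 0.21) = 0.16
s ∨ (s ∧ ¬t) = min(1, a+b) on (0.95, 0.16) = 1.00
¬r = 1 − 0.61 = 0.39
¬r ∧ p = max(0, a+b−1) on (0.39, 0.81) = 0.20
(¬r ∧ p) ∨ t = min(1, a+b) on (0.20, 0.79) = 0.99
(s ∨ (s ∧ ¬t)) ∧ ((¬r ∧ p) ∨ t) = max(0, a+b−1) on (1.00, 0.99) = 0.99

0.99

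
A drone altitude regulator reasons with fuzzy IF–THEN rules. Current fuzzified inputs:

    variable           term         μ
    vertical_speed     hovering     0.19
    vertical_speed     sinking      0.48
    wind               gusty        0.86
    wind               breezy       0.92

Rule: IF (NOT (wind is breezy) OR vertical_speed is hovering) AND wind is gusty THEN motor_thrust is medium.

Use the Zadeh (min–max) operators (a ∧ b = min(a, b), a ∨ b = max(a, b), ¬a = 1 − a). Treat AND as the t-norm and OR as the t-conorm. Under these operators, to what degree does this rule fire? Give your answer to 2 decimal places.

firing strength: (¬breezy=1−0.92=0.08 OR hovering=0.19) = 0.19; AND[min(a, b)] with gusty=0.86 → w = 0.19

0.19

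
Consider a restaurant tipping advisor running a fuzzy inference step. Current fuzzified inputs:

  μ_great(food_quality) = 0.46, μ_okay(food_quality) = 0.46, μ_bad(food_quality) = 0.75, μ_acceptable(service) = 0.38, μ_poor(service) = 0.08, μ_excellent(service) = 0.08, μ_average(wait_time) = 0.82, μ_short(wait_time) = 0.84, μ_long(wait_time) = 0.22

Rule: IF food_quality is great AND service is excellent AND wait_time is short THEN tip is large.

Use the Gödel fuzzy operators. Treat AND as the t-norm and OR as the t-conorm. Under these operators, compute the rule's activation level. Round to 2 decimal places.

0.08

firing strength: great=0.46, excellent=0.08, short=0.84; AND[min(a, b)] → w = 0.08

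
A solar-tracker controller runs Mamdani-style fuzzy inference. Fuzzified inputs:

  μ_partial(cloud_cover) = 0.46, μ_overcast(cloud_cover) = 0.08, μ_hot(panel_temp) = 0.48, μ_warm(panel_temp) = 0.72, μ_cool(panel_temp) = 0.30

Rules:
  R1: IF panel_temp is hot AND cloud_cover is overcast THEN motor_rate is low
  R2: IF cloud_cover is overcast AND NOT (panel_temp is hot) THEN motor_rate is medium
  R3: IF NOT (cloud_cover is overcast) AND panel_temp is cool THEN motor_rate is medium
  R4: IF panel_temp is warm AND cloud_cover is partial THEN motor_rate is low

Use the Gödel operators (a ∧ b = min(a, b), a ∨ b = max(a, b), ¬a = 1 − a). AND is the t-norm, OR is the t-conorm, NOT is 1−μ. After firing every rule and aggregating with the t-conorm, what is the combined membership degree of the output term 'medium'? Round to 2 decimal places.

R1: hot=0.48, overcast=0.08; AND[min(a, b)] → w = 0.08
R2: overcast=0.08, ¬hot=1−0.48=0.52; AND[min(a, b)] → w = 0.08
R3: ¬overcast=1−0.08=0.92, cool=0.30; AND[min(a, b)] → w = 0.30
R4: warm=0.72, partial=0.46; AND[min(a, b)] → w = 0.46
Rules with consequent 'medium': {R2, R3} → strengths 0.08, 0.30
Aggregate via t-conorm [max(a, b)]: 0.30

0.30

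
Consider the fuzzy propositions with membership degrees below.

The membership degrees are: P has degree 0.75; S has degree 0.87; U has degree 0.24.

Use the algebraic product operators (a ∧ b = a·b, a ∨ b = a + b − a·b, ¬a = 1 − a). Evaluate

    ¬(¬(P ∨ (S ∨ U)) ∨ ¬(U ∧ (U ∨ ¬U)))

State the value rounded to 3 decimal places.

S ∨ U = a + b − a·b on (0.8700, 0.2400) = 0.9012
P ∨ (S ∨ U) = a + b − a·b on (0.7500, 0.9012) = 0.9753
¬(P ∨ (S ∨ U)) = 1 − 0.9753 = 0.0247
¬U = 1 − 0.2400 = 0.7600
U ∨ ¬U = a + b − a·b on (0.2400, 0.7600) = 0.8176
U ∧ (U ∨ ¬U) = a·b on (0.2400, 0.8176) = 0.1962
¬(U ∧ (U ∨ ¬U)) = 1 − 0.1962 = 0.8038
¬(P ∨ (S ∨ U)) ∨ ¬(U ∧ (U ∨ ¬U)) = a + b − a·b on (0.0247, 0.8038) = 0.8086
¬(¬(P ∨ (S ∨ U)) ∨ ¬(U ∧ (U ∨ ¬U))) = 1 − 0.8086 = 0.1914

0.191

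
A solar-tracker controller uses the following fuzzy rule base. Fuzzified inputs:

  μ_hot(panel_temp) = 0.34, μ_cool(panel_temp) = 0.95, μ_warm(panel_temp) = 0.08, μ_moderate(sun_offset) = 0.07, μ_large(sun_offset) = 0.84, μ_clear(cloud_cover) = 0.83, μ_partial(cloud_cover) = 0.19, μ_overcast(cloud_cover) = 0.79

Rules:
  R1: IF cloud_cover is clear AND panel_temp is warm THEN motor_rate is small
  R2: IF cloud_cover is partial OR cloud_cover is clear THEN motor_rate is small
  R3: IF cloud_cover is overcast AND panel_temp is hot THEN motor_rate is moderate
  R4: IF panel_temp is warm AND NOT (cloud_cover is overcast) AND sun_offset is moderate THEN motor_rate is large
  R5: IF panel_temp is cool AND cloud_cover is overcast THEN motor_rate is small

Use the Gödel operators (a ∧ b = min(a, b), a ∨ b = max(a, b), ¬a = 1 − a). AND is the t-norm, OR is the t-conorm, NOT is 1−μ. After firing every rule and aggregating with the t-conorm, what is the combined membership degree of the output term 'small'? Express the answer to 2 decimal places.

R1: clear=0.83, warm=0.08; AND[min(a, b)] → w = 0.08
R2: partial=0.19, clear=0.83; OR[max(a, b)] → w = 0.83
R3: overcast=0.79, hot=0.34; AND[min(a, b)] → w = 0.34
R4: warm=0.08, ¬overcast=1−0.79=0.21, moderate=0.07; AND[min(a, b)] → w = 0.07
R5: cool=0.95, overcast=0.79; AND[min(a, b)] → w = 0.79
Rules with consequent 'small': {R1, R2, R5} → strengths 0.08, 0.83, 0.79
Aggregate via t-conorm [max(a, b)]: 0.83

0.83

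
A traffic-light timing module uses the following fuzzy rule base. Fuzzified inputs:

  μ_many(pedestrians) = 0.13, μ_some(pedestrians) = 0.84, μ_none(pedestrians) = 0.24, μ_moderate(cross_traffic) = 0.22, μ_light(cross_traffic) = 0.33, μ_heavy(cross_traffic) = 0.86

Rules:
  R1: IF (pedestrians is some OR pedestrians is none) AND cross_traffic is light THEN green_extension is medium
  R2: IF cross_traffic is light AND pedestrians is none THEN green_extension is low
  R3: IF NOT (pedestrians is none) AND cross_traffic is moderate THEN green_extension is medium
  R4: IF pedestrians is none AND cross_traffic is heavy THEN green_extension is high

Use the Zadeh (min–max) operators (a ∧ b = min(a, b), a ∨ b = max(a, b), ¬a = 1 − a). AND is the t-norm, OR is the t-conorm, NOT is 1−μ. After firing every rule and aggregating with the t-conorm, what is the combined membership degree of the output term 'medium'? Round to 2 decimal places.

R1: (some=0.84 OR none=0.24) = 0.84; AND[min(a, b)] with light=0.33 → w = 0.33
R2: light=0.33, none=0.24; AND[min(a, b)] → w = 0.24
R3: ¬none=1−0.24=0.76, moderate=0.22; AND[min(a, b)] → w = 0.22
R4: none=0.24, heavy=0.86; AND[min(a, b)] → w = 0.24
Rules with consequent 'medium': {R1, R3} → strengths 0.33, 0.22
Aggregate via t-conorm [max(a, b)]: 0.33

0.33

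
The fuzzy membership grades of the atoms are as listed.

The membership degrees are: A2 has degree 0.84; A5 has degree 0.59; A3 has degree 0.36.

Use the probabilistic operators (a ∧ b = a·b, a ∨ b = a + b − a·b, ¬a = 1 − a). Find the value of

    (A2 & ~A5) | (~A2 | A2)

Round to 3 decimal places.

0.912

~A5 = 1 − 0.5900 = 0.4100
A2 & ~A5 = a·b on (0.8400, 0.4100) = 0.3444
~A2 = 1 − 0.8400 = 0.1600
~A2 | A2 = a + b − a·b on (0.1600, 0.8400) = 0.8656
(A2 & ~A5) | (~A2 | A2) = a + b − a·b on (0.3444, 0.8656) = 0.9119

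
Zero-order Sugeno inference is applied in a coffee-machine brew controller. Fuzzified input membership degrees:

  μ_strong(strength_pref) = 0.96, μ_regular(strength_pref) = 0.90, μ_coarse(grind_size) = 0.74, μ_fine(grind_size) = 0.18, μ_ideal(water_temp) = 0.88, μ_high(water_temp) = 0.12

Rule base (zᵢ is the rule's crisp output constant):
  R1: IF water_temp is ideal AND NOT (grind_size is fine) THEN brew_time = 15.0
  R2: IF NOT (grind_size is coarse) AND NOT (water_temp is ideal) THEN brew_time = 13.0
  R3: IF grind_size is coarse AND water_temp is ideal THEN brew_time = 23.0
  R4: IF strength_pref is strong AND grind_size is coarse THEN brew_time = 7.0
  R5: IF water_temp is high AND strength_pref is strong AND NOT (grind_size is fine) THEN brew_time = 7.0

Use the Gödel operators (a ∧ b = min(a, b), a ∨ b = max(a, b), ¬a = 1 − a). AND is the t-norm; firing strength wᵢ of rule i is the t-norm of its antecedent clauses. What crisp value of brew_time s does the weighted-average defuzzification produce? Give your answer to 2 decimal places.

R1 (z=15.0): ideal=0.88, ¬fine=1−0.18=0.82; AND[min(a, b)] → w = 0.82
R2 (z=13.0): ¬coarse=1−0.74=0.26, ¬ideal=1−0.88=0.12; AND[min(a, b)] → w = 0.12
R3 (z=23.0): coarse=0.74, ideal=0.88; AND[min(a, b)] → w = 0.74
R4 (z=7.0): strong=0.96, coarse=0.74; AND[min(a, b)] → w = 0.74
R5 (z=7.0): high=0.12, strong=0.96, ¬fine=1−0.18=0.82; AND[min(a, b)] → w = 0.12
Weighted average = (0.82·15.0 + 0.12·13.0 + 0.74·23.0 + 0.74·7.0 + 0.12·7.0) / (0.82 + 0.12 + 0.74 + 0.74 + 0.12)
  = 36.9000 / 2.5400 = 14.53

14.53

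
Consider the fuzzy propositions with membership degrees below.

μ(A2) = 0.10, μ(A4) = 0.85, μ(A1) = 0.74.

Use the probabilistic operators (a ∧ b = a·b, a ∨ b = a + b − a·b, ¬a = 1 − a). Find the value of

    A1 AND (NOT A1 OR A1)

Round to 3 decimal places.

0.598

NOT A1 = 1 − 0.7400 = 0.2600
NOT A1 OR A1 = a + b − a·b on (0.2600, 0.7400) = 0.8076
A1 AND (NOT A1 OR A1) = a·b on (0.7400, 0.8076) = 0.5976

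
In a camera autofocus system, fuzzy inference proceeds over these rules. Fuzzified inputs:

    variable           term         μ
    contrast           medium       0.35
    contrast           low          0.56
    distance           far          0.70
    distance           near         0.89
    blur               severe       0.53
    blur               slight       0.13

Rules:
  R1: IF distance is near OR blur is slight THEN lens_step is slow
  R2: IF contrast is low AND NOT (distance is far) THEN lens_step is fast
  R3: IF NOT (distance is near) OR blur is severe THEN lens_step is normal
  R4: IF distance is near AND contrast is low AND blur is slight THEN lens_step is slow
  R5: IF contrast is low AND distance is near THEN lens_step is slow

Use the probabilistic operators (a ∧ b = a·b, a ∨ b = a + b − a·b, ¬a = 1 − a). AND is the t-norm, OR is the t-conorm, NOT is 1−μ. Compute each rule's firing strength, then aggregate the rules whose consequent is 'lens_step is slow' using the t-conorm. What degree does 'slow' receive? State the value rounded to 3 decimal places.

R1: near=0.89, slight=0.13; OR[a + b − a·b] → w = 0.9043
R2: low=0.56, ¬far=1−0.70=0.30; AND[a·b] → w = 0.1680
R3: ¬near=1−0.89=0.11, severe=0.53; OR[a + b − a·b] → w = 0.5817
R4: near=0.89, low=0.56, slight=0.13; AND[a·b] → w = 0.0648
R5: low=0.56, near=0.89; AND[a·b] → w = 0.4984
Rules with consequent 'slow': {R1, R4, R5} → strengths 0.9043, 0.0648, 0.4984
Aggregate via t-conorm [a + b − a·b]: 0.9551

0.955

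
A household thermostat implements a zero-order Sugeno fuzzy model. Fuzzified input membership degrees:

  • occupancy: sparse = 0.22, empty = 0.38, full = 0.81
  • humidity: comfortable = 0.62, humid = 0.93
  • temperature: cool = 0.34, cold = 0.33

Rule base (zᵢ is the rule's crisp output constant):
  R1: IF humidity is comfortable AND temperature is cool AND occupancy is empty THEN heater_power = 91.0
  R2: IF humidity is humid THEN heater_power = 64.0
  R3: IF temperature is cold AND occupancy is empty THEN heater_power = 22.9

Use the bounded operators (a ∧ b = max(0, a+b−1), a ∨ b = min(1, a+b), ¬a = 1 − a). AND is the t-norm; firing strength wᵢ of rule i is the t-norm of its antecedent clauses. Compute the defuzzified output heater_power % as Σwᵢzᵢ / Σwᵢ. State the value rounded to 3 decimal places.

64.000

R1 (z=91.0): comfortable=0.62, cool=0.34, empty=0.38; AND[max(0, a+b−1)] → w = 0.00
R2 (z=64.0): humid=0.93 → w = 0.93
R3 (z=22.9): cold=0.33, empty=0.38; AND[max(0, a+b−1)] → w = 0.00
Weighted average = (0.00·91.0 + 0.93·64.0 + 0.00·22.9) / (0.00 + 0.93 + 0.00)
  = 59.5200 / 0.9300 = 64.000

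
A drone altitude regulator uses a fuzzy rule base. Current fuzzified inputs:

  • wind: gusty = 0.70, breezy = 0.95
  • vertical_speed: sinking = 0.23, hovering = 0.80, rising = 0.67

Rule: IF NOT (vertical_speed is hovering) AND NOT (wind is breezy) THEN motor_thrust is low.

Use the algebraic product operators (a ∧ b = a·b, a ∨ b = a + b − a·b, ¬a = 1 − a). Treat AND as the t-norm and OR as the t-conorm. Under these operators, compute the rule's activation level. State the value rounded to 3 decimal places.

0.010

firing strength: ¬hovering=1−0.80=0.20, ¬breezy=1−0.95=0.05; AND[a·b] → w = 0.0100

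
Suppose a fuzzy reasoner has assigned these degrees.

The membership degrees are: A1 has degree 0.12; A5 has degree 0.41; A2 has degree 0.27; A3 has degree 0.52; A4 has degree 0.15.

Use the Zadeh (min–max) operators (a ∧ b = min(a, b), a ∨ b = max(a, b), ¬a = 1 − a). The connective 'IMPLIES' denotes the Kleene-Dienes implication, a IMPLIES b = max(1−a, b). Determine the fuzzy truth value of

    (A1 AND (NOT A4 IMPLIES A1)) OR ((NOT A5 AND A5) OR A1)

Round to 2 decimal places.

0.41

NOT A4 = 1 − 0.15 = 0.85
NOT A4 IMPLIES A1  [Kleene-Dienes: max(1−a, b)] with a=0.85, b=0.12 → 0.15
A1 AND (NOT A4 IMPLIES A1) = min(a, b) on (0.12, 0.15) = 0.12
NOT A5 = 1 − 0.41 = 0.59
NOT A5 AND A5 = min(a, b) on (0.59, 0.41) = 0.41
(NOT A5 AND A5) OR A1 = max(a, b) on (0.41, 0.12) = 0.41
(A1 AND (NOT A4 IMPLIES A1)) OR ((NOT A5 AND A5) OR A1) = max(a, b) on (0.12, 0.41) = 0.41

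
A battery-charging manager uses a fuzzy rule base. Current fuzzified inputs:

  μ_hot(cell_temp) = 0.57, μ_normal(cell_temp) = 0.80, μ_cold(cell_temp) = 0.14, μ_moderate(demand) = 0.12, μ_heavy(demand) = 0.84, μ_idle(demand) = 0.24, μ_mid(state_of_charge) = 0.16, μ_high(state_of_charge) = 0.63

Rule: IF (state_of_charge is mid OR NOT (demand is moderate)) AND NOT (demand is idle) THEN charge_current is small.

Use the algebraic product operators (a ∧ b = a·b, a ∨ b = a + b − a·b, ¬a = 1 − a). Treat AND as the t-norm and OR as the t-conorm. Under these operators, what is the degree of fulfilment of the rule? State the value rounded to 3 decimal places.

firing strength: (mid=0.16 OR ¬moderate=1−0.12=0.88) = 0.8992; AND[a·b] with ¬idle=1−0.24=0.76 → w = 0.6834

0.683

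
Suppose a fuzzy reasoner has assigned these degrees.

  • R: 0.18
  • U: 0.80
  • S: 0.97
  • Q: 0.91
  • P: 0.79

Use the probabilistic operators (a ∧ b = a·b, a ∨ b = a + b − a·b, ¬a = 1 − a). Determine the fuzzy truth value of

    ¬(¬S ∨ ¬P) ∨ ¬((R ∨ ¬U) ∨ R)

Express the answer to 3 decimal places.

¬S = 1 − 0.9700 = 0.0300
¬P = 1 − 0.7900 = 0.2100
¬S ∨ ¬P = a + b − a·b on (0.0300, 0.2100) = 0.2337
¬(¬S ∨ ¬P) = 1 − 0.2337 = 0.7663
¬U = 1 − 0.8000 = 0.2000
R ∨ ¬U = a + b − a·b on (0.1800, 0.2000) = 0.3440
(R ∨ ¬U) ∨ R = a + b − a·b on (0.3440, 0.1800) = 0.4621
¬((R ∨ ¬U) ∨ R) = 1 − 0.4621 = 0.5379
¬(¬S ∨ ¬P) ∨ ¬((R ∨ ¬U) ∨ R) = a + b − a·b on (0.7663, 0.5379) = 0.8920

0.892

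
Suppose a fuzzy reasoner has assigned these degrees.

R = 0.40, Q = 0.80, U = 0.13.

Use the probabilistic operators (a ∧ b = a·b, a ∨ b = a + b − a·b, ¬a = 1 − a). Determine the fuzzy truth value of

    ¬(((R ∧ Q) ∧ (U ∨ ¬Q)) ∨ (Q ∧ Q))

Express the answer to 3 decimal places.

R ∧ Q = a·b on (0.4000, 0.8000) = 0.3200
¬Q = 1 − 0.8000 = 0.2000
U ∨ ¬Q = a + b − a·b on (0.1300, 0.2000) = 0.3040
(R ∧ Q) ∧ (U ∨ ¬Q) = a·b on (0.3200, 0.3040) = 0.0973
Q ∧ Q = a·b on (0.8000, 0.8000) = 0.6400
((R ∧ Q) ∧ (U ∨ ¬Q)) ∨ (Q ∧ Q) = a + b − a·b on (0.0973, 0.6400) = 0.6750
¬(((R ∧ Q) ∧ (U ∨ ¬Q)) ∨ (Q ∧ Q)) = 1 − 0.6750 = 0.3250

0.325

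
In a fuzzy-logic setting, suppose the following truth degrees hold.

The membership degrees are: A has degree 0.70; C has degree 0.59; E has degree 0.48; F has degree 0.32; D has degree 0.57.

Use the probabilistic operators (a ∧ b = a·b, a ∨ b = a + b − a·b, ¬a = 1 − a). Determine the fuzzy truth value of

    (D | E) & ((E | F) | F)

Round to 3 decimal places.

D | E = a + b − a·b on (0.5700, 0.4800) = 0.7764
E | F = a + b − a·b on (0.4800, 0.3200) = 0.6464
(E | F) | F = a + b − a·b on (0.6464, 0.3200) = 0.7596
(D | E) & ((E | F) | F) = a·b on (0.7764, 0.7596) = 0.5897

0.590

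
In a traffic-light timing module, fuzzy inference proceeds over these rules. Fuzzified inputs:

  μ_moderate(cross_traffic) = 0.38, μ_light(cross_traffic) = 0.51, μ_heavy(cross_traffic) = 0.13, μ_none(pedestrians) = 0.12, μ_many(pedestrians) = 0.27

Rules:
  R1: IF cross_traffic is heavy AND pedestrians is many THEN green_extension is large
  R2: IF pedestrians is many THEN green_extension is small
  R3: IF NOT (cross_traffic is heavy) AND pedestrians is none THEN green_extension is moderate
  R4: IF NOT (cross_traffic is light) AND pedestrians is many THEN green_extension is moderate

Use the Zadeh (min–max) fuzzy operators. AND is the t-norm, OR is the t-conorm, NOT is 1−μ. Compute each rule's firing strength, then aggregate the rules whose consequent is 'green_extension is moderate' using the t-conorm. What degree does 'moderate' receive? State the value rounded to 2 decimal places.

R1: heavy=0.13, many=0.27; AND[min(a, b)] → w = 0.13
R2: many=0.27 → w = 0.27
R3: ¬heavy=1−0.13=0.87, none=0.12; AND[min(a, b)] → w = 0.12
R4: ¬light=1−0.51=0.49, many=0.27; AND[min(a, b)] → w = 0.27
Rules with consequent 'moderate': {R3, R4} → strengths 0.12, 0.27
Aggregate via t-conorm [max(a, b)]: 0.27

0.27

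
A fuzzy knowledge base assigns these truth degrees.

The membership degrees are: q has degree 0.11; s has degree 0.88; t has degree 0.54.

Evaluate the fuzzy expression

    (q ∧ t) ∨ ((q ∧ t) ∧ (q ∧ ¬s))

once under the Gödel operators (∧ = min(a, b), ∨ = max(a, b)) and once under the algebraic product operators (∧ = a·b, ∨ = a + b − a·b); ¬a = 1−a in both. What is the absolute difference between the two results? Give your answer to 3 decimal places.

Under Gödel:
  q ∧ t = min(a, b) on (0.11, 0.54) = 0.11
  q ∧ t = min(a, b) on (0.11, 0.54) = 0.11
  ¬s = 1 − 0.88 = 0.12
  q ∧ ¬s = min(a, b) on (0.11, 0.12) = 0.11
  (q ∧ t) ∧ (q ∧ ¬s) = min(a, b) on (0.11, 0.11) = 0.11
  (q ∧ t) ∨ ((q ∧ t) ∧ (q ∧ ¬s)) = max(a, b) on (0.11, 0.11) = 0.11
  → value = 0.1100
Under algebraic product:
  q ∧ t = a·b on (0.1100, 0.5400) = 0.0594
  q ∧ t = a·b on (0.1100, 0.5400) = 0.0594
  ¬s = 1 − 0.8800 = 0.1200
  q ∧ ¬s = a·b on (0.1100, 0.1200) = 0.0132
  (q ∧ t) ∧ (q ∧ ¬s) = a·b on (0.0594, 0.0132) = 0.0008
  (q ∧ t) ∨ ((q ∧ t) ∧ (q ∧ ¬s)) = a + b − a·b on (0.0594, 0.0008) = 0.0601
  → value = 0.0601
|0.1100 − 0.0601| = 0.050

0.050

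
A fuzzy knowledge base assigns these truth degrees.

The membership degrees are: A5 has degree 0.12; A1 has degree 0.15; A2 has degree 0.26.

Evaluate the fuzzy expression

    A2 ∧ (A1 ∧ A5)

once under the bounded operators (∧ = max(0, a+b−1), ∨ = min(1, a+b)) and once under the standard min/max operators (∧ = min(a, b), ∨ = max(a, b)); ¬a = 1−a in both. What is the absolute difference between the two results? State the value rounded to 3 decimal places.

Under bounded:
  A1 ∧ A5 = max(0, a+b−1) on (0.15, 0.12) = 0.00
  A2 ∧ (A1 ∧ A5) = max(0, a+b−1) on (0.26, 0.00) = 0.00
  → value = 0.0000
Under standard min/max:
  A1 ∧ A5 = min(a, b) on (0.15, 0.12) = 0.12
  A2 ∧ (A1 ∧ A5) = min(a, b) on (0.26, 0.12) = 0.12
  → value = 0.1200
|0.0000 − 0.1200| = 0.120

0.120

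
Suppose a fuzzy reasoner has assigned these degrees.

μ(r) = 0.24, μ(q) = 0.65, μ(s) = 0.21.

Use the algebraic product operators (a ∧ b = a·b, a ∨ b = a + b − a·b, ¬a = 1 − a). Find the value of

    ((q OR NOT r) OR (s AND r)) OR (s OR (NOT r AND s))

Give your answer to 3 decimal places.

0.947

NOT r = 1 − 0.2400 = 0.7600
q OR NOT r = a + b − a·b on (0.6500, 0.7600) = 0.9160
s AND r = a·b on (0.2100, 0.2400) = 0.0504
(q OR NOT r) OR (s AND r) = a + b − a·b on (0.9160, 0.0504) = 0.9202
NOT r = 1 − 0.2400 = 0.7600
NOT r AND s = a·b on (0.7600, 0.2100) = 0.1596
s OR (NOT r AND s) = a + b − a·b on (0.2100, 0.1596) = 0.3361
((q OR NOT r) OR (s AND r)) OR (s OR (NOT r AND s)) = a + b − a·b on (0.9202, 0.3361) = 0.9470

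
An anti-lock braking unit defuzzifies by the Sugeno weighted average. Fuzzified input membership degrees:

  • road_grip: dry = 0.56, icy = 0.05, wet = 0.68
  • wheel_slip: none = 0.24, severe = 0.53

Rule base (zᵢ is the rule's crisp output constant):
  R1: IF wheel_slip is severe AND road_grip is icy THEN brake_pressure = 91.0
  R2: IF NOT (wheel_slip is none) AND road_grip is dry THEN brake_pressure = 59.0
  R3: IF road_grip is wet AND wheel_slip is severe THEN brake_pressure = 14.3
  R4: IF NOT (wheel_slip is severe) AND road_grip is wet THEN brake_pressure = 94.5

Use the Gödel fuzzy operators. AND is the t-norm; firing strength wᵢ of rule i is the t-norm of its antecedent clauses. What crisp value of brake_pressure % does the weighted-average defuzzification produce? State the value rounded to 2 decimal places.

R1 (z=91.0): severe=0.53, icy=0.05; AND[min(a, b)] → w = 0.05
R2 (z=59.0): ¬none=1−0.24=0.76, dry=0.56; AND[min(a, b)] → w = 0.56
R3 (z=14.3): wet=0.68, severe=0.53; AND[min(a, b)] → w = 0.53
R4 (z=94.5): ¬severe=1−0.53=0.47, wet=0.68; AND[min(a, b)] → w = 0.47
Weighted average = (0.05·91.0 + 0.56·59.0 + 0.53·14.3 + 0.47·94.5) / (0.05 + 0.56 + 0.53 + 0.47)
  = 89.5840 / 1.6100 = 55.64

55.64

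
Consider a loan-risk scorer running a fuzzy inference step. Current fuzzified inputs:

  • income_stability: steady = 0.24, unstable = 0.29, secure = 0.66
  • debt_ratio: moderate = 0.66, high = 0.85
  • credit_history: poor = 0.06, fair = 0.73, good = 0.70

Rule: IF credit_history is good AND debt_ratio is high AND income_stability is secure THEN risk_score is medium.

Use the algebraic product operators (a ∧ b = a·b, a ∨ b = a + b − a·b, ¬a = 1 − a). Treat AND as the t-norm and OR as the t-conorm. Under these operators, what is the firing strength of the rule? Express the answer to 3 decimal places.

0.393

firing strength: good=0.70, high=0.85, secure=0.66; AND[a·b] → w = 0.3927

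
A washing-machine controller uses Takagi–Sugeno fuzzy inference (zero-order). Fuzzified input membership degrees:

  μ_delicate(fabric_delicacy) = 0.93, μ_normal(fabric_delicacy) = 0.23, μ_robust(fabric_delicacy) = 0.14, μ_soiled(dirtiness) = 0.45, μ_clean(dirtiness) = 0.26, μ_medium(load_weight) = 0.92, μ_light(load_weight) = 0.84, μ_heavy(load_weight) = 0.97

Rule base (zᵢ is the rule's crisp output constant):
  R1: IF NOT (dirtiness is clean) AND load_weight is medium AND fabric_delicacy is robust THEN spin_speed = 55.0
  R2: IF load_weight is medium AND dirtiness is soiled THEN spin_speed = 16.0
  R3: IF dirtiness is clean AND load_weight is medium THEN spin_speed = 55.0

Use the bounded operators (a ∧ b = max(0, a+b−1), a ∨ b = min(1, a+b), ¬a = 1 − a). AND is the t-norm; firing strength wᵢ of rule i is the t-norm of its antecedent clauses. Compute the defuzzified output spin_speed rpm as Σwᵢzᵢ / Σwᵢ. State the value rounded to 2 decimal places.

28.76

R1 (z=55.0): ¬clean=1−0.26=0.74, medium=0.92, robust=0.14; AND[max(0, a+b−1)] → w = 0.00
R2 (z=16.0): medium=0.92, soiled=0.45; AND[max(0, a+b−1)] → w = 0.37
R3 (z=55.0): clean=0.26, medium=0.92; AND[max(0, a+b−1)] → w = 0.18
Weighted average = (0.00·55.0 + 0.37·16.0 + 0.18·55.0) / (0.00 + 0.37 + 0.18)
  = 15.8200 / 0.5500 = 28.76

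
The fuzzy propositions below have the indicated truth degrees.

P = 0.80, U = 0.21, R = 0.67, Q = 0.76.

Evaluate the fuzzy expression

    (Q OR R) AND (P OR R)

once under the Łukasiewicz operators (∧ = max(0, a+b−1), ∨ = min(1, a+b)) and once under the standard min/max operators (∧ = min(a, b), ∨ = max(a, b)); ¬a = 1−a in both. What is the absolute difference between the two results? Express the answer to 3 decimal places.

0.240

Under Łukasiewicz:
  Q OR R = min(1, a+b) on (0.76, 0.67) = 1.00
  P OR R = min(1, a+b) on (0.80, 0.67) = 1.00
  (Q OR R) AND (P OR R) = max(0, a+b−1) on (1.00, 1.00) = 1.00
  → value = 1.0000
Under standard min/max:
  Q OR R = max(a, b) on (0.76, 0.67) = 0.76
  P OR R = max(a, b) on (0.80, 0.67) = 0.80
  (Q OR R) AND (P OR R) = min(a, b) on (0.76, 0.80) = 0.76
  → value = 0.7600
|1.0000 − 0.7600| = 0.240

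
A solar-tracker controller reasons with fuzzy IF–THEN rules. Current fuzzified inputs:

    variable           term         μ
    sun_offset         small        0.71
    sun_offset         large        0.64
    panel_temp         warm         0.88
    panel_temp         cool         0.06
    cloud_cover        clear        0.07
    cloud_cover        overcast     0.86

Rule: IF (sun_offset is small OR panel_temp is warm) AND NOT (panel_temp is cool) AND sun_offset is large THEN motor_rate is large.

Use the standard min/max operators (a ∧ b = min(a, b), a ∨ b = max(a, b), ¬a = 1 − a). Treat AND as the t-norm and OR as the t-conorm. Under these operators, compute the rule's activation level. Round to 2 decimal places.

0.64

firing strength: (small=0.71 OR warm=0.88) = 0.88; AND[min(a, b)] with ¬cool=1−0.06=0.94, large=0.64 → w = 0.64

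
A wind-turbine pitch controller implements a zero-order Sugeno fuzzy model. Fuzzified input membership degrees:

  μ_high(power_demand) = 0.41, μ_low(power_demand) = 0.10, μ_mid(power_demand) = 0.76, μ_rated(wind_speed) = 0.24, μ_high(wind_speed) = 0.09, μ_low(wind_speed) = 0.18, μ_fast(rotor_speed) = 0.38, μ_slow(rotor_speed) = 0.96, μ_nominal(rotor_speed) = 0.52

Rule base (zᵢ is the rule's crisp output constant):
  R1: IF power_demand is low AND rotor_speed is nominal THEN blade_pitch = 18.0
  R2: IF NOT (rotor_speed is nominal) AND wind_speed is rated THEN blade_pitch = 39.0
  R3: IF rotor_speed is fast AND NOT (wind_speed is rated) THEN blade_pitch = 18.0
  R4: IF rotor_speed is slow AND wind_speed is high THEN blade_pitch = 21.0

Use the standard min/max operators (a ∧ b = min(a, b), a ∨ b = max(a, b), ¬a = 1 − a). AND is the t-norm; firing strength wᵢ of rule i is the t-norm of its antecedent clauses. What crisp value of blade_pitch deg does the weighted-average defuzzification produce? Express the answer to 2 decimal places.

R1 (z=18.0): low=0.10, nominal=0.52; AND[min(a, b)] → w = 0.10
R2 (z=39.0): ¬nominal=1−0.52=0.48, rated=0.24; AND[min(a, b)] → w = 0.24
R3 (z=18.0): fast=0.38, ¬rated=1−0.24=0.76; AND[min(a, b)] → w = 0.38
R4 (z=21.0): slow=0.96, high=0.09; AND[min(a, b)] → w = 0.09
Weighted average = (0.10·18.0 + 0.24·39.0 + 0.38·18.0 + 0.09·21.0) / (0.10 + 0.24 + 0.38 + 0.09)
  = 19.8900 / 0.8100 = 24.56

24.56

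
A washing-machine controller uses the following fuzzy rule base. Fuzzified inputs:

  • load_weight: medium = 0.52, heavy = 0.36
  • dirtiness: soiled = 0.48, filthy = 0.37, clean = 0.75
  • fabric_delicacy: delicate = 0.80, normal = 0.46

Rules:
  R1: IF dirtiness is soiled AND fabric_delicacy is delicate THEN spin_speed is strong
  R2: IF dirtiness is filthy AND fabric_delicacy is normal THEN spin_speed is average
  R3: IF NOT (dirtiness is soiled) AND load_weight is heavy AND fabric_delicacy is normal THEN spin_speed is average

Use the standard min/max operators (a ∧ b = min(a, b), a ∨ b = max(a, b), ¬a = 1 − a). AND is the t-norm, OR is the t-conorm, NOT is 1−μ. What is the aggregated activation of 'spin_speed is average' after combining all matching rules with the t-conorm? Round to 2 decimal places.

R1: soiled=0.48, delicate=0.80; AND[min(a, b)] → w = 0.48
R2: filthy=0.37, normal=0.46; AND[min(a, b)] → w = 0.37
R3: ¬soiled=1−0.48=0.52, heavy=0.36, normal=0.46; AND[min(a, b)] → w = 0.36
Rules with consequent 'average': {R2, R3} → strengths 0.37, 0.36
Aggregate via t-conorm [max(a, b)]: 0.37

0.37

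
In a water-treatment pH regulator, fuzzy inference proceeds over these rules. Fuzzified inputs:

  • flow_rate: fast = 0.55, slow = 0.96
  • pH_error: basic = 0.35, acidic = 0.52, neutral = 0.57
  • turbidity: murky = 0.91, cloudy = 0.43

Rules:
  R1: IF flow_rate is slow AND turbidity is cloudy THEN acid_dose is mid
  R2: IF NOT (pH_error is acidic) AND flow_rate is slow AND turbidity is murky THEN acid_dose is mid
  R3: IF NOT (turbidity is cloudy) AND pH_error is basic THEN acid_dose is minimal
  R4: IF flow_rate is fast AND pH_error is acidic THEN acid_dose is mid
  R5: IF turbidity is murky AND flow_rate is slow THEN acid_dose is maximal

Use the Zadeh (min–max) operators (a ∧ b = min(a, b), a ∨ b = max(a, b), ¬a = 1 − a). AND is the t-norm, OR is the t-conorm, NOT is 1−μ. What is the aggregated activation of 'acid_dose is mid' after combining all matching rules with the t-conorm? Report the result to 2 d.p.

R1: slow=0.96, cloudy=0.43; AND[min(a, b)] → w = 0.43
R2: ¬acidic=1−0.52=0.48, slow=0.96, murky=0.91; AND[min(a, b)] → w = 0.48
R3: ¬cloudy=1−0.43=0.57, basic=0.35; AND[min(a, b)] → w = 0.35
R4: fast=0.55, acidic=0.52; AND[min(a, b)] → w = 0.52
R5: murky=0.91, slow=0.96; AND[min(a, b)] → w = 0.91
Rules with consequent 'mid': {R1, R2, R4} → strengths 0.43, 0.48, 0.52
Aggregate via t-conorm [max(a, b)]: 0.52

0.52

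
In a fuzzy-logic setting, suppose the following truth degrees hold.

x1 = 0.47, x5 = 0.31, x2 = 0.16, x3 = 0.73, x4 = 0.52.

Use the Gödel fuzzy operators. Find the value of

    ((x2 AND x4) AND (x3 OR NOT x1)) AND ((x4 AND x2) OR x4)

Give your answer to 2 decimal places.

0.16

x2 AND x4 = min(a, b) on (0.16, 0.52) = 0.16
NOT x1 = 1 − 0.47 = 0.53
x3 OR NOT x1 = max(a, b) on (0.73, 0.53) = 0.73
(x2 AND x4) AND (x3 OR NOT x1) = min(a, b) on (0.16, 0.73) = 0.16
x4 AND x2 = min(a, b) on (0.52, 0.16) = 0.16
(x4 AND x2) OR x4 = max(a, b) on (0.16, 0.52) = 0.52
((x2 AND x4) AND (x3 OR NOT x1)) AND ((x4 AND x2) OR x4) = min(a, b) on (0.16, 0.52) = 0.16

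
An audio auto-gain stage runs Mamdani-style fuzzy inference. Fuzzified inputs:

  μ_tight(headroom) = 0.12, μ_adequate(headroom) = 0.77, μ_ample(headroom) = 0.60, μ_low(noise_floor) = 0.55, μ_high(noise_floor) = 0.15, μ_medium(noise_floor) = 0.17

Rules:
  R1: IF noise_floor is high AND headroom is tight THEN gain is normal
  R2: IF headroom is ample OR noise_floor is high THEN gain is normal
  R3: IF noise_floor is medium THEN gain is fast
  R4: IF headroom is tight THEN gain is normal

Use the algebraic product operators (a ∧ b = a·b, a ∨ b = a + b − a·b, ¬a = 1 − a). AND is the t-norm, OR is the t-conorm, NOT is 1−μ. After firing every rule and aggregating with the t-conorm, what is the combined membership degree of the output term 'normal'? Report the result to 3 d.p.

R1: high=0.15, tight=0.12; AND[a·b] → w = 0.0180
R2: ample=0.60, high=0.15; OR[a + b − a·b] → w = 0.6600
R3: medium=0.17 → w = 0.1700
R4: tight=0.12 → w = 0.1200
Rules with consequent 'normal': {R1, R2, R4} → strengths 0.0180, 0.6600, 0.1200
Aggregate via t-conorm [a + b − a·b]: 0.7062

0.706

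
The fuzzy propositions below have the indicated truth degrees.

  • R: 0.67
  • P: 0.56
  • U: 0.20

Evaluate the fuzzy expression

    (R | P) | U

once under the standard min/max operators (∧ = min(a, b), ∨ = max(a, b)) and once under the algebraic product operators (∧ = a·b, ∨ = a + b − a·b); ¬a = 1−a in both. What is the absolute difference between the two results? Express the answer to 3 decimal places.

Under standard min/max:
  R | P = max(a, b) on (0.67, 0.56) = 0.67
  (R | P) | U = max(a, b) on (0.67, 0.20) = 0.67
  → value = 0.6700
Under algebraic product:
  R | P = a + b − a·b on (0.6700, 0.5600) = 0.8548
  (R | P) | U = a + b − a·b on (0.8548, 0.2000) = 0.8838
  → value = 0.8838
|0.6700 − 0.8838| = 0.214

0.214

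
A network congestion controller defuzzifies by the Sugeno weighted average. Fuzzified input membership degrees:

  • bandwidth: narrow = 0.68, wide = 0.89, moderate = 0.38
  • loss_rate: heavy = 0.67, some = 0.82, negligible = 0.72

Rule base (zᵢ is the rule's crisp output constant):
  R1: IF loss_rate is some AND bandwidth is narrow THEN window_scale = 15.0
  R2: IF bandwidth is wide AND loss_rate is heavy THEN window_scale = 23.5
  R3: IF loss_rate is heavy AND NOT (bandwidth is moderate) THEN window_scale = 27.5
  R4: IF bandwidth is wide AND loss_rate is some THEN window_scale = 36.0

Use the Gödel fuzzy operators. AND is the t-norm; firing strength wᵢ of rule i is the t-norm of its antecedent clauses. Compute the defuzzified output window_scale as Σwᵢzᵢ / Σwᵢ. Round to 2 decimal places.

R1 (z=15.0): some=0.82, narrow=0.68; AND[min(a, b)] → w = 0.68
R2 (z=23.5): wide=0.89, heavy=0.67; AND[min(a, b)] → w = 0.67
R3 (z=27.5): heavy=0.67, ¬moderate=1−0.38=0.62; AND[min(a, b)] → w = 0.62
R4 (z=36.0): wide=0.89, some=0.82; AND[min(a, b)] → w = 0.82
Weighted average = (0.68·15.0 + 0.67·23.5 + 0.62·27.5 + 0.82·36.0) / (0.68 + 0.67 + 0.62 + 0.82)
  = 72.5150 / 2.7900 = 25.99

25.99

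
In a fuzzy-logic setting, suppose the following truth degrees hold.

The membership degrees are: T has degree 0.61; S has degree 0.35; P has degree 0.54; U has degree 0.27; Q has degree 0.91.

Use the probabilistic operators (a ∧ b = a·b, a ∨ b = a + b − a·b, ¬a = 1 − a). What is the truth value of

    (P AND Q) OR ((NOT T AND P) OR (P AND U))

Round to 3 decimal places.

P AND Q = a·b on (0.5400, 0.9100) = 0.4914
NOT T = 1 − 0.6100 = 0.3900
NOT T AND P = a·b on (0.3900, 0.5400) = 0.2106
P AND U = a·b on (0.5400, 0.2700) = 0.1458
(NOT T AND P) OR (P AND U) = a + b − a·b on (0.2106, 0.1458) = 0.3257
(P AND Q) OR ((NOT T AND P) OR (P AND U)) = a + b − a·b on (0.4914, 0.3257) = 0.6570

0.657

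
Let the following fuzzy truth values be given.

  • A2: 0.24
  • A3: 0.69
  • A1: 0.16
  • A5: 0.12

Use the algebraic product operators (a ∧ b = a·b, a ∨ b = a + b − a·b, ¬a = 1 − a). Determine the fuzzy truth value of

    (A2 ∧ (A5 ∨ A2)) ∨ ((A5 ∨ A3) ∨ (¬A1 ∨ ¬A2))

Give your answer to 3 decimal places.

0.990

A5 ∨ A2 = a + b − a·b on (0.1200, 0.2400) = 0.3312
A2 ∧ (A5 ∨ A2) = a·b on (0.2400, 0.3312) = 0.0795
A5 ∨ A3 = a + b − a·b on (0.1200, 0.6900) = 0.7272
¬A1 = 1 − 0.1600 = 0.8400
¬A2 = 1 − 0.2400 = 0.7600
¬A1 ∨ ¬A2 = a + b − a·b on (0.8400, 0.7600) = 0.9616
(A5 ∨ A3) ∨ (¬A1 ∨ ¬A2) = a + b − a·b on (0.7272, 0.9616) = 0.9895
(A2 ∧ (A5 ∨ A2)) ∨ ((A5 ∨ A3) ∨ (¬A1 ∨ ¬A2)) = a + b − a·b on (0.0795, 0.9895) = 0.9904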